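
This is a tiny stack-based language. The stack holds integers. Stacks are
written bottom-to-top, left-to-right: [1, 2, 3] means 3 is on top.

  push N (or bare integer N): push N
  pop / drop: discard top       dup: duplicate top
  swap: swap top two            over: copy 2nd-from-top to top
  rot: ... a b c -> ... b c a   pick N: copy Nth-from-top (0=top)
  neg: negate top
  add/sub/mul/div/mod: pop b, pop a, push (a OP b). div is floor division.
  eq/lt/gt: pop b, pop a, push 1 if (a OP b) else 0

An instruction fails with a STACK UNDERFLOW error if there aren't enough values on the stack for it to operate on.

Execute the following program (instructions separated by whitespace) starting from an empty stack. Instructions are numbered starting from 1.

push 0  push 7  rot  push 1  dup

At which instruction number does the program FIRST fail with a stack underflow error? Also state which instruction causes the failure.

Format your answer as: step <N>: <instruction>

Step 1 ('push 0'): stack = [0], depth = 1
Step 2 ('push 7'): stack = [0, 7], depth = 2
Step 3 ('rot'): needs 3 value(s) but depth is 2 — STACK UNDERFLOW

Answer: step 3: rot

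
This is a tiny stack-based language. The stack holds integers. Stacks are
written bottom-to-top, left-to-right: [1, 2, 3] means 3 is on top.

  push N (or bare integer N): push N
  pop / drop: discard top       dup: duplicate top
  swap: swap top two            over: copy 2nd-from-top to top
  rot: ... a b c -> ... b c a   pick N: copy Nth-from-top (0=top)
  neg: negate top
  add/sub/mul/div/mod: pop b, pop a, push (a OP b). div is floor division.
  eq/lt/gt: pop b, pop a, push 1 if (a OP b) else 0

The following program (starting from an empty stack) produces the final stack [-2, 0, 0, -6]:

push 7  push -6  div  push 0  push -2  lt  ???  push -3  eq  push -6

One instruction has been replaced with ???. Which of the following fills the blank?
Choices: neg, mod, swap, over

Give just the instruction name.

Answer: over

Derivation:
Stack before ???: [-2, 0]
Stack after ???:  [-2, 0, -2]
Checking each choice:
  neg: produces [-2, 0, -6]
  mod: modulo by zero
  swap: produces [0, 0, -6]
  over: MATCH


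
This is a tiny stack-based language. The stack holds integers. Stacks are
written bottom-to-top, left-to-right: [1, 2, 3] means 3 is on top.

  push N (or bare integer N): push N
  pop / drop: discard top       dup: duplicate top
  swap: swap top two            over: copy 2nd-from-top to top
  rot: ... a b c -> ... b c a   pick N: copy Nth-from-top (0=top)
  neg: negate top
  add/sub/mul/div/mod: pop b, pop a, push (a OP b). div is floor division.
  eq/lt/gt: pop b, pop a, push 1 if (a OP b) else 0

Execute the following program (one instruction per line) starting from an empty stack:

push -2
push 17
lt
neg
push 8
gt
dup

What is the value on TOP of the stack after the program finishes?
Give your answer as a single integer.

After 'push -2': [-2]
After 'push 17': [-2, 17]
After 'lt': [1]
After 'neg': [-1]
After 'push 8': [-1, 8]
After 'gt': [0]
After 'dup': [0, 0]

Answer: 0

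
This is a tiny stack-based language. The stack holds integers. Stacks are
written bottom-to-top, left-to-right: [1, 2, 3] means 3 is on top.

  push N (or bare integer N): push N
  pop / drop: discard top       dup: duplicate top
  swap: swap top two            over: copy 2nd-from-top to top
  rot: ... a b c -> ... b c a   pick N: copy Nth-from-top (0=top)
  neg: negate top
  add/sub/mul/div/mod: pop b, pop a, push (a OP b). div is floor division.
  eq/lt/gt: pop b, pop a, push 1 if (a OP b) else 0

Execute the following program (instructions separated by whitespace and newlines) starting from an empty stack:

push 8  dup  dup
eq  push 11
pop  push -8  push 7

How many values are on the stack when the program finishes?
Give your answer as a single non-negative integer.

After 'push 8': stack = [8] (depth 1)
After 'dup': stack = [8, 8] (depth 2)
After 'dup': stack = [8, 8, 8] (depth 3)
After 'eq': stack = [8, 1] (depth 2)
After 'push 11': stack = [8, 1, 11] (depth 3)
After 'pop': stack = [8, 1] (depth 2)
After 'push -8': stack = [8, 1, -8] (depth 3)
After 'push 7': stack = [8, 1, -8, 7] (depth 4)

Answer: 4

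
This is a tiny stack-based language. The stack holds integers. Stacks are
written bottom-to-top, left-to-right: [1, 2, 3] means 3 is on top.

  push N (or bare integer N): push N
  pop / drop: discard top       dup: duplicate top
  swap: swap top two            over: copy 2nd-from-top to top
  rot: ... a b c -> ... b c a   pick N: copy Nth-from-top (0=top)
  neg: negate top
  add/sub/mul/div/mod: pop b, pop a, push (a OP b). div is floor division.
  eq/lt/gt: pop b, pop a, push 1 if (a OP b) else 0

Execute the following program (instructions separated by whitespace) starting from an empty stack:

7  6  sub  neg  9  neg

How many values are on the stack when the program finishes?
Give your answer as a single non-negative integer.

After 'push 7': stack = [7] (depth 1)
After 'push 6': stack = [7, 6] (depth 2)
After 'sub': stack = [1] (depth 1)
After 'neg': stack = [-1] (depth 1)
After 'push 9': stack = [-1, 9] (depth 2)
After 'neg': stack = [-1, -9] (depth 2)

Answer: 2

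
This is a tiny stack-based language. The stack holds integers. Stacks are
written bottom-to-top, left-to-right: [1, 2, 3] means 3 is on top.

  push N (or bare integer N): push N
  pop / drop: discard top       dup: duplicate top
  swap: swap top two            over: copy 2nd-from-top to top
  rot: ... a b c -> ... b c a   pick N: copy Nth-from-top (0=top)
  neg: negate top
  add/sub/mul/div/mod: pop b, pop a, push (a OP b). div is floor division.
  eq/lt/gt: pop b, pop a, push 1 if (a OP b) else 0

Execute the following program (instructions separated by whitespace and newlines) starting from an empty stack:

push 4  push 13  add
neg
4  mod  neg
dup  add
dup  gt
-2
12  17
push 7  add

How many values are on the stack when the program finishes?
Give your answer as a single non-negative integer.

After 'push 4': stack = [4] (depth 1)
After 'push 13': stack = [4, 13] (depth 2)
After 'add': stack = [17] (depth 1)
After 'neg': stack = [-17] (depth 1)
After 'push 4': stack = [-17, 4] (depth 2)
After 'mod': stack = [3] (depth 1)
After 'neg': stack = [-3] (depth 1)
After 'dup': stack = [-3, -3] (depth 2)
After 'add': stack = [-6] (depth 1)
After 'dup': stack = [-6, -6] (depth 2)
After 'gt': stack = [0] (depth 1)
After 'push -2': stack = [0, -2] (depth 2)
After 'push 12': stack = [0, -2, 12] (depth 3)
After 'push 17': stack = [0, -2, 12, 17] (depth 4)
After 'push 7': stack = [0, -2, 12, 17, 7] (depth 5)
After 'add': stack = [0, -2, 12, 24] (depth 4)

Answer: 4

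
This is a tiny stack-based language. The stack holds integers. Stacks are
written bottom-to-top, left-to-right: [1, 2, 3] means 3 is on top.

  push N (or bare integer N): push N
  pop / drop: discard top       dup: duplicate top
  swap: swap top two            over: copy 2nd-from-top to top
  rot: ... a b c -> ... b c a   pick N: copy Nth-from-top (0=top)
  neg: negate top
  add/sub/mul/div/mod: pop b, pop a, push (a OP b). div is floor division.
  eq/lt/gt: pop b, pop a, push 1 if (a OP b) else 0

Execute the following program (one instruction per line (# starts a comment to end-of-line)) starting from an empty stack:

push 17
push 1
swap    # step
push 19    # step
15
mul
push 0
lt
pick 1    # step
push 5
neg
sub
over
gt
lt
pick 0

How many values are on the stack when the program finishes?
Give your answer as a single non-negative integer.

Answer: 4

Derivation:
After 'push 17': stack = [17] (depth 1)
After 'push 1': stack = [17, 1] (depth 2)
After 'swap': stack = [1, 17] (depth 2)
After 'push 19': stack = [1, 17, 19] (depth 3)
After 'push 15': stack = [1, 17, 19, 15] (depth 4)
After 'mul': stack = [1, 17, 285] (depth 3)
After 'push 0': stack = [1, 17, 285, 0] (depth 4)
After 'lt': stack = [1, 17, 0] (depth 3)
After 'pick 1': stack = [1, 17, 0, 17] (depth 4)
After 'push 5': stack = [1, 17, 0, 17, 5] (depth 5)
After 'neg': stack = [1, 17, 0, 17, -5] (depth 5)
After 'sub': stack = [1, 17, 0, 22] (depth 4)
After 'over': stack = [1, 17, 0, 22, 0] (depth 5)
After 'gt': stack = [1, 17, 0, 1] (depth 4)
After 'lt': stack = [1, 17, 1] (depth 3)
After 'pick 0': stack = [1, 17, 1, 1] (depth 4)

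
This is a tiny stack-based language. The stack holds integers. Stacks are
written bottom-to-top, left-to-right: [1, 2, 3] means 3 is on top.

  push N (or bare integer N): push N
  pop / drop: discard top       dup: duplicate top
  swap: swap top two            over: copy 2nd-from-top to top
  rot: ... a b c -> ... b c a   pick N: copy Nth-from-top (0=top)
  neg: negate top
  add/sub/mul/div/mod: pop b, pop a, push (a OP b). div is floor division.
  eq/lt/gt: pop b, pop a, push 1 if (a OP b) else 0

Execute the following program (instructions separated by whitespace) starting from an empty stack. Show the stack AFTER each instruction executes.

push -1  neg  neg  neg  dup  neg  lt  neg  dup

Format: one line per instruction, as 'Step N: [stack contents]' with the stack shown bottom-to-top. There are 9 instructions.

Step 1: [-1]
Step 2: [1]
Step 3: [-1]
Step 4: [1]
Step 5: [1, 1]
Step 6: [1, -1]
Step 7: [0]
Step 8: [0]
Step 9: [0, 0]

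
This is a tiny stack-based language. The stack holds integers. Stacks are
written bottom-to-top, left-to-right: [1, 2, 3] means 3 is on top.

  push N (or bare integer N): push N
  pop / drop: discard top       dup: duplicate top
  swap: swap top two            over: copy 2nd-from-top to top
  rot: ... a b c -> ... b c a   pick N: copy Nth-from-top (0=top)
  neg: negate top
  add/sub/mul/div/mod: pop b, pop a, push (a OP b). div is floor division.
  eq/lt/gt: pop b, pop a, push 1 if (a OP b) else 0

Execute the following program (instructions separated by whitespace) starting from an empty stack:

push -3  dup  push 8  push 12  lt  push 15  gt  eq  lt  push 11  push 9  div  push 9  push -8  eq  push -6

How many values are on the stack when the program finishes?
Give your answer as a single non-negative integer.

After 'push -3': stack = [-3] (depth 1)
After 'dup': stack = [-3, -3] (depth 2)
After 'push 8': stack = [-3, -3, 8] (depth 3)
After 'push 12': stack = [-3, -3, 8, 12] (depth 4)
After 'lt': stack = [-3, -3, 1] (depth 3)
After 'push 15': stack = [-3, -3, 1, 15] (depth 4)
After 'gt': stack = [-3, -3, 0] (depth 3)
After 'eq': stack = [-3, 0] (depth 2)
After 'lt': stack = [1] (depth 1)
After 'push 11': stack = [1, 11] (depth 2)
After 'push 9': stack = [1, 11, 9] (depth 3)
After 'div': stack = [1, 1] (depth 2)
After 'push 9': stack = [1, 1, 9] (depth 3)
After 'push -8': stack = [1, 1, 9, -8] (depth 4)
After 'eq': stack = [1, 1, 0] (depth 3)
After 'push -6': stack = [1, 1, 0, -6] (depth 4)

Answer: 4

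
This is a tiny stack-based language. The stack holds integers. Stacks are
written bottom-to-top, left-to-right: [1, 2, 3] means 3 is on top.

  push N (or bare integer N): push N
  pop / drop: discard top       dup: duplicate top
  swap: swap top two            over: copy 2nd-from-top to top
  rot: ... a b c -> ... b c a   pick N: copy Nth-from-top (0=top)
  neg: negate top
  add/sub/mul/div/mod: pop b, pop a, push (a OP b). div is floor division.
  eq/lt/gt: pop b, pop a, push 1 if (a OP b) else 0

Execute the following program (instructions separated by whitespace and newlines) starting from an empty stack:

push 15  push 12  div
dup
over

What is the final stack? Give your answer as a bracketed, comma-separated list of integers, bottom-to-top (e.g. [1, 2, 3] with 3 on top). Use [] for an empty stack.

Answer: [1, 1, 1]

Derivation:
After 'push 15': [15]
After 'push 12': [15, 12]
After 'div': [1]
After 'dup': [1, 1]
After 'over': [1, 1, 1]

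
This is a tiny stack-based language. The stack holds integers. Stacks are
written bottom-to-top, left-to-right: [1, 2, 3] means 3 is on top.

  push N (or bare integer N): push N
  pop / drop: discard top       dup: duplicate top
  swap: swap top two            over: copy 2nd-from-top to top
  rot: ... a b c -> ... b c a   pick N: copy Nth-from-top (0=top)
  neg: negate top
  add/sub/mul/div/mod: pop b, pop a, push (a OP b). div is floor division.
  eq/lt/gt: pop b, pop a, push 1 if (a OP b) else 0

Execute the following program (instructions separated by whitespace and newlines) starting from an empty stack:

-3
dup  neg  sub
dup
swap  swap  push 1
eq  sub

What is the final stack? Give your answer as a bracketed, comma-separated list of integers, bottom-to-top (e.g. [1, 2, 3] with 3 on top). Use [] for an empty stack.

Answer: [-6]

Derivation:
After 'push -3': [-3]
After 'dup': [-3, -3]
After 'neg': [-3, 3]
After 'sub': [-6]
After 'dup': [-6, -6]
After 'swap': [-6, -6]
After 'swap': [-6, -6]
After 'push 1': [-6, -6, 1]
After 'eq': [-6, 0]
After 'sub': [-6]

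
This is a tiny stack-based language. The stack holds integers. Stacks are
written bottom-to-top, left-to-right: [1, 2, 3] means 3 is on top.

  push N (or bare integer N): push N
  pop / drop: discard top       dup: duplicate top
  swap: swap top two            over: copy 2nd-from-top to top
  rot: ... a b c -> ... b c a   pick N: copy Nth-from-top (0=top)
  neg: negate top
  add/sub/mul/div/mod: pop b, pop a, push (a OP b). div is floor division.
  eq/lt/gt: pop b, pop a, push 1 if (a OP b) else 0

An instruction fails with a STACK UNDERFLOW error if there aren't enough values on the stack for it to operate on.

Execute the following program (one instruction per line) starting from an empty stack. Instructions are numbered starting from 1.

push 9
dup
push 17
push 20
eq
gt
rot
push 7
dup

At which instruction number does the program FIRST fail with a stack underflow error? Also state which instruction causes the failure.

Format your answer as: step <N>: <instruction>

Answer: step 7: rot

Derivation:
Step 1 ('push 9'): stack = [9], depth = 1
Step 2 ('dup'): stack = [9, 9], depth = 2
Step 3 ('push 17'): stack = [9, 9, 17], depth = 3
Step 4 ('push 20'): stack = [9, 9, 17, 20], depth = 4
Step 5 ('eq'): stack = [9, 9, 0], depth = 3
Step 6 ('gt'): stack = [9, 1], depth = 2
Step 7 ('rot'): needs 3 value(s) but depth is 2 — STACK UNDERFLOW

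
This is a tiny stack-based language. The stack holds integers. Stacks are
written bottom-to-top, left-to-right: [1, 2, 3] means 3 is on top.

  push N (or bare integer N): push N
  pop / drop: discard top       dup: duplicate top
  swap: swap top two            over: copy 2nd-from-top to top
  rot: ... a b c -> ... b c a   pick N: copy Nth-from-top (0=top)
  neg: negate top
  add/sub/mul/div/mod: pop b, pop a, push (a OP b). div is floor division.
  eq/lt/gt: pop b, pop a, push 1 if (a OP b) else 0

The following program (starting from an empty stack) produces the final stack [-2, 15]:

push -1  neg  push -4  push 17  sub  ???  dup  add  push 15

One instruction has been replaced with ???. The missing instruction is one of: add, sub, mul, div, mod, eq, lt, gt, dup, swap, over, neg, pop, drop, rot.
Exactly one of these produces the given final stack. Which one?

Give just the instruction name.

Answer: div

Derivation:
Stack before ???: [1, -21]
Stack after ???:  [-1]
The instruction that transforms [1, -21] -> [-1] is: div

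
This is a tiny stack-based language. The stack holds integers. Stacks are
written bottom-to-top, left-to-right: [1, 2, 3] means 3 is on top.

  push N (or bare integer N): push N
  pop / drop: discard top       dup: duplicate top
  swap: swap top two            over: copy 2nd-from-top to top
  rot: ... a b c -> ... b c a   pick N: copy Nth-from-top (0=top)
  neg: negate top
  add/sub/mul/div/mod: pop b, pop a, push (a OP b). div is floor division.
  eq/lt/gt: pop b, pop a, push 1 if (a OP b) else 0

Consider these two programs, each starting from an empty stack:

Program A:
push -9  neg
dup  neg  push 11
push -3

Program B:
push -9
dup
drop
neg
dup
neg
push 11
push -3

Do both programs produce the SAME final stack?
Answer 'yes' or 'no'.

Program A trace:
  After 'push -9': [-9]
  After 'neg': [9]
  After 'dup': [9, 9]
  After 'neg': [9, -9]
  After 'push 11': [9, -9, 11]
  After 'push -3': [9, -9, 11, -3]
Program A final stack: [9, -9, 11, -3]

Program B trace:
  After 'push -9': [-9]
  After 'dup': [-9, -9]
  After 'drop': [-9]
  After 'neg': [9]
  After 'dup': [9, 9]
  After 'neg': [9, -9]
  After 'push 11': [9, -9, 11]
  After 'push -3': [9, -9, 11, -3]
Program B final stack: [9, -9, 11, -3]
Same: yes

Answer: yes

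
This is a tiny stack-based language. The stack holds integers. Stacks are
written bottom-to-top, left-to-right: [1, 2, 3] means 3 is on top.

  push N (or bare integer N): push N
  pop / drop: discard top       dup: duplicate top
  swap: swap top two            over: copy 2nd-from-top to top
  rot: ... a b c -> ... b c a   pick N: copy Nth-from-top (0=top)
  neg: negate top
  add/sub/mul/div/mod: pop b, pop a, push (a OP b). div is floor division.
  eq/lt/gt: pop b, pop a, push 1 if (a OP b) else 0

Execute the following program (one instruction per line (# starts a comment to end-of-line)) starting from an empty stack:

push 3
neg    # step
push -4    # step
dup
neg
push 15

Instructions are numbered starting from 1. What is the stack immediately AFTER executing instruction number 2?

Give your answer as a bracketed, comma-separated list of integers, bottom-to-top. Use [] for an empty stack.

Step 1 ('push 3'): [3]
Step 2 ('neg'): [-3]

Answer: [-3]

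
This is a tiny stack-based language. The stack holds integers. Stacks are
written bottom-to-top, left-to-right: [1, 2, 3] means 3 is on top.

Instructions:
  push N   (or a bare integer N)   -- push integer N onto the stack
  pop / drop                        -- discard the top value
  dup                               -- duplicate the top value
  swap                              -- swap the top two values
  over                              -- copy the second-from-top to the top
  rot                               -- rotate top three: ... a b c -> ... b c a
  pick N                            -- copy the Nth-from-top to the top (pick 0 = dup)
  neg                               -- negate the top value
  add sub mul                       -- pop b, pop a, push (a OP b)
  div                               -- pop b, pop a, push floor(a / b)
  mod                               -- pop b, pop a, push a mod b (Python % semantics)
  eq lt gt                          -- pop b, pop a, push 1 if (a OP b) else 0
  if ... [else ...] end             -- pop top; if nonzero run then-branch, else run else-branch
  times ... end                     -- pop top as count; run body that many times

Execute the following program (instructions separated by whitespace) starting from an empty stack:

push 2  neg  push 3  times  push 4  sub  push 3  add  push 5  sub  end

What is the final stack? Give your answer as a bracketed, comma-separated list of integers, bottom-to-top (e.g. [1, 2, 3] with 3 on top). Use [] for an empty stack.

Answer: [-20]

Derivation:
After 'push 2': [2]
After 'neg': [-2]
After 'push 3': [-2, 3]
After 'times': [-2]
After 'push 4': [-2, 4]
After 'sub': [-6]
After 'push 3': [-6, 3]
After 'add': [-3]
After 'push 5': [-3, 5]
After 'sub': [-8]
After 'push 4': [-8, 4]
After 'sub': [-12]
After 'push 3': [-12, 3]
After 'add': [-9]
After 'push 5': [-9, 5]
After 'sub': [-14]
After 'push 4': [-14, 4]
After 'sub': [-18]
After 'push 3': [-18, 3]
After 'add': [-15]
After 'push 5': [-15, 5]
After 'sub': [-20]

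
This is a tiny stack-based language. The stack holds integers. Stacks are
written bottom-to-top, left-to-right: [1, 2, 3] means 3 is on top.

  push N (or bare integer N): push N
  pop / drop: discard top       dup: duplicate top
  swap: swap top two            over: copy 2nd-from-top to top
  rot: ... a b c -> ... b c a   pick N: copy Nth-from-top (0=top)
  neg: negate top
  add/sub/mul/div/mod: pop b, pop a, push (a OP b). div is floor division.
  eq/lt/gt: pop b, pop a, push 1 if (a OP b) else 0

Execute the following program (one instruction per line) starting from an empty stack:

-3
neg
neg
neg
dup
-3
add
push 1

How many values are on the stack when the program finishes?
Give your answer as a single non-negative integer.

Answer: 3

Derivation:
After 'push -3': stack = [-3] (depth 1)
After 'neg': stack = [3] (depth 1)
After 'neg': stack = [-3] (depth 1)
After 'neg': stack = [3] (depth 1)
After 'dup': stack = [3, 3] (depth 2)
After 'push -3': stack = [3, 3, -3] (depth 3)
After 'add': stack = [3, 0] (depth 2)
After 'push 1': stack = [3, 0, 1] (depth 3)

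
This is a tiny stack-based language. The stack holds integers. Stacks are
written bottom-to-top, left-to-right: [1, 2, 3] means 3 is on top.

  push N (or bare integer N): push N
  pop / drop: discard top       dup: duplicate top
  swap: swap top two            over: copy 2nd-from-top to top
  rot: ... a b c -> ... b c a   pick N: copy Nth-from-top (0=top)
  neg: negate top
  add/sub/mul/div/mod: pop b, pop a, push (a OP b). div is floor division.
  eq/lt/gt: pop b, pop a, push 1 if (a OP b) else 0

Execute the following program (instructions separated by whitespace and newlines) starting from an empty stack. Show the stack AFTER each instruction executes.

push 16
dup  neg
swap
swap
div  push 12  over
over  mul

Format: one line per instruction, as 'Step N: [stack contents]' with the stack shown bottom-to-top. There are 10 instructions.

Step 1: [16]
Step 2: [16, 16]
Step 3: [16, -16]
Step 4: [-16, 16]
Step 5: [16, -16]
Step 6: [-1]
Step 7: [-1, 12]
Step 8: [-1, 12, -1]
Step 9: [-1, 12, -1, 12]
Step 10: [-1, 12, -12]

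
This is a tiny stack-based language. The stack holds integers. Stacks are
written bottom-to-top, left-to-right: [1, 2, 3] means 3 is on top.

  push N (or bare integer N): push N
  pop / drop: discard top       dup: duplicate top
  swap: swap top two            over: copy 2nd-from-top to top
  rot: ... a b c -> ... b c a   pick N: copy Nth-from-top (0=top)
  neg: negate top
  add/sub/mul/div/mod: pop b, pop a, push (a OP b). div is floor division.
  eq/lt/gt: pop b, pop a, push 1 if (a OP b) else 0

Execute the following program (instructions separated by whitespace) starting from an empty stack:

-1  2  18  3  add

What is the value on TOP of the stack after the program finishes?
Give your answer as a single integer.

Answer: 21

Derivation:
After 'push -1': [-1]
After 'push 2': [-1, 2]
After 'push 18': [-1, 2, 18]
After 'push 3': [-1, 2, 18, 3]
After 'add': [-1, 2, 21]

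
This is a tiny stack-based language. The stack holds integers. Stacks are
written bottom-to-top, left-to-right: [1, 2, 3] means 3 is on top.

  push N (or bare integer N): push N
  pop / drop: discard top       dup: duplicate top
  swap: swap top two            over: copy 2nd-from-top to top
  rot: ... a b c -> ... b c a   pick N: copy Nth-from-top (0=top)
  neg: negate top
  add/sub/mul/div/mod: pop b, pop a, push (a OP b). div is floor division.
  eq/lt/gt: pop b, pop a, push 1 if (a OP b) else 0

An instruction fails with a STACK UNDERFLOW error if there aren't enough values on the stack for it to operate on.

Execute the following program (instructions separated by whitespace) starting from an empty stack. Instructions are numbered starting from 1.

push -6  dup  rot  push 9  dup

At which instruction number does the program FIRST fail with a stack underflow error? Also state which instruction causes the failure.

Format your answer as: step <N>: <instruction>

Step 1 ('push -6'): stack = [-6], depth = 1
Step 2 ('dup'): stack = [-6, -6], depth = 2
Step 3 ('rot'): needs 3 value(s) but depth is 2 — STACK UNDERFLOW

Answer: step 3: rot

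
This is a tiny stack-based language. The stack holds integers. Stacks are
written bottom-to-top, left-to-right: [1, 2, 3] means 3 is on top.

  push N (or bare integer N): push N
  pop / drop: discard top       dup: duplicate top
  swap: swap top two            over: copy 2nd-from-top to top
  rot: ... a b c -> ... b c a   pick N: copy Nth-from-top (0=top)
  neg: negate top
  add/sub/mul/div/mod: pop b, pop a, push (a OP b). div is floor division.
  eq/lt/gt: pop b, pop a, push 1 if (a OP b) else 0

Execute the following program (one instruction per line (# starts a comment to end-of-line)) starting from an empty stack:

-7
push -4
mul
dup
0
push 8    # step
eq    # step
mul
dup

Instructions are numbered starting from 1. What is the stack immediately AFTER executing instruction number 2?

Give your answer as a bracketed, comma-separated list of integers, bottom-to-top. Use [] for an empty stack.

Answer: [-7, -4]

Derivation:
Step 1 ('-7'): [-7]
Step 2 ('push -4'): [-7, -4]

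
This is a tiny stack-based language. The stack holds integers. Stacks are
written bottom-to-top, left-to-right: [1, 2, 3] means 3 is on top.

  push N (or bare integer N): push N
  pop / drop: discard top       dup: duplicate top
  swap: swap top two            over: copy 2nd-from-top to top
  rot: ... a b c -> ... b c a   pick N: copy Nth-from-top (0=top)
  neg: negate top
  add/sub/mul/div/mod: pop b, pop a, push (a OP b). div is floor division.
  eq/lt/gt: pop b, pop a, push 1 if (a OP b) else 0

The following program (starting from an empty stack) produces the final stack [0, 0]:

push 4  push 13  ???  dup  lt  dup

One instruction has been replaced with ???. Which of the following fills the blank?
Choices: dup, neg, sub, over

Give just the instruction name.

Stack before ???: [4, 13]
Stack after ???:  [-9]
Checking each choice:
  dup: produces [4, 13, 0, 0]
  neg: produces [4, 0, 0]
  sub: MATCH
  over: produces [4, 13, 0, 0]


Answer: sub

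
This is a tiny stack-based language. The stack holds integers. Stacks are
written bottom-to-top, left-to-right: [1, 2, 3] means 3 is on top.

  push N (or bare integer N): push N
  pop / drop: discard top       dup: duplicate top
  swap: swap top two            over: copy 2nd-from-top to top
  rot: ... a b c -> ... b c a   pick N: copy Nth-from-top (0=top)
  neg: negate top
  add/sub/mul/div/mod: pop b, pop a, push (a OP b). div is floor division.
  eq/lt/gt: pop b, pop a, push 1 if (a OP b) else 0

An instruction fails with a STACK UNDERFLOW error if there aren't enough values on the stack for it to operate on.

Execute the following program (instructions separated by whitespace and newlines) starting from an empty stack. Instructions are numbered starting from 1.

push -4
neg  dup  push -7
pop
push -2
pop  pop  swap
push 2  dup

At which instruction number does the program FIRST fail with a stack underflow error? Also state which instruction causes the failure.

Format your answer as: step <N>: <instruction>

Step 1 ('push -4'): stack = [-4], depth = 1
Step 2 ('neg'): stack = [4], depth = 1
Step 3 ('dup'): stack = [4, 4], depth = 2
Step 4 ('push -7'): stack = [4, 4, -7], depth = 3
Step 5 ('pop'): stack = [4, 4], depth = 2
Step 6 ('push -2'): stack = [4, 4, -2], depth = 3
Step 7 ('pop'): stack = [4, 4], depth = 2
Step 8 ('pop'): stack = [4], depth = 1
Step 9 ('swap'): needs 2 value(s) but depth is 1 — STACK UNDERFLOW

Answer: step 9: swap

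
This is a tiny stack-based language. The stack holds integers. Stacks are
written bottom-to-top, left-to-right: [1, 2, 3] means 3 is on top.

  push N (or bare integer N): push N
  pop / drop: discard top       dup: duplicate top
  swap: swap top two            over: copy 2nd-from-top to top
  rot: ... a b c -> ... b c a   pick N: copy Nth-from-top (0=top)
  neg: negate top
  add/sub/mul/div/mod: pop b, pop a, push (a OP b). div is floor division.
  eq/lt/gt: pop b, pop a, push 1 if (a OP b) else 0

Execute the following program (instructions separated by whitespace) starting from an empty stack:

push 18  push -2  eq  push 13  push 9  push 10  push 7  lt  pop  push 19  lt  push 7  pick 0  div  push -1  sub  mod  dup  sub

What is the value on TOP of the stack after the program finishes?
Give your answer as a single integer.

Answer: 0

Derivation:
After 'push 18': [18]
After 'push -2': [18, -2]
After 'eq': [0]
After 'push 13': [0, 13]
After 'push 9': [0, 13, 9]
After 'push 10': [0, 13, 9, 10]
After 'push 7': [0, 13, 9, 10, 7]
After 'lt': [0, 13, 9, 0]
After 'pop': [0, 13, 9]
After 'push 19': [0, 13, 9, 19]
After 'lt': [0, 13, 1]
After 'push 7': [0, 13, 1, 7]
After 'pick 0': [0, 13, 1, 7, 7]
After 'div': [0, 13, 1, 1]
After 'push -1': [0, 13, 1, 1, -1]
After 'sub': [0, 13, 1, 2]
After 'mod': [0, 13, 1]
After 'dup': [0, 13, 1, 1]
After 'sub': [0, 13, 0]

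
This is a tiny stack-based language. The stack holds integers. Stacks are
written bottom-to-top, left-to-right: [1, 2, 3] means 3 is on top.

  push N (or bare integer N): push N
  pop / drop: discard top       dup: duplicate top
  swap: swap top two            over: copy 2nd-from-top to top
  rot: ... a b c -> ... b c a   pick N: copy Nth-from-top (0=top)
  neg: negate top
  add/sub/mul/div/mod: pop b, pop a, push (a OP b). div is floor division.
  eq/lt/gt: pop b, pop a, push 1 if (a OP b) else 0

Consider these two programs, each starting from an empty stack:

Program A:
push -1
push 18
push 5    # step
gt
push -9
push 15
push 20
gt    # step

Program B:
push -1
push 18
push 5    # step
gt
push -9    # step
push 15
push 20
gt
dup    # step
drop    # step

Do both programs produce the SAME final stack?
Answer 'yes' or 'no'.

Answer: yes

Derivation:
Program A trace:
  After 'push -1': [-1]
  After 'push 18': [-1, 18]
  After 'push 5': [-1, 18, 5]
  After 'gt': [-1, 1]
  After 'push -9': [-1, 1, -9]
  After 'push 15': [-1, 1, -9, 15]
  After 'push 20': [-1, 1, -9, 15, 20]
  After 'gt': [-1, 1, -9, 0]
Program A final stack: [-1, 1, -9, 0]

Program B trace:
  After 'push -1': [-1]
  After 'push 18': [-1, 18]
  After 'push 5': [-1, 18, 5]
  After 'gt': [-1, 1]
  After 'push -9': [-1, 1, -9]
  After 'push 15': [-1, 1, -9, 15]
  After 'push 20': [-1, 1, -9, 15, 20]
  After 'gt': [-1, 1, -9, 0]
  After 'dup': [-1, 1, -9, 0, 0]
  After 'drop': [-1, 1, -9, 0]
Program B final stack: [-1, 1, -9, 0]
Same: yes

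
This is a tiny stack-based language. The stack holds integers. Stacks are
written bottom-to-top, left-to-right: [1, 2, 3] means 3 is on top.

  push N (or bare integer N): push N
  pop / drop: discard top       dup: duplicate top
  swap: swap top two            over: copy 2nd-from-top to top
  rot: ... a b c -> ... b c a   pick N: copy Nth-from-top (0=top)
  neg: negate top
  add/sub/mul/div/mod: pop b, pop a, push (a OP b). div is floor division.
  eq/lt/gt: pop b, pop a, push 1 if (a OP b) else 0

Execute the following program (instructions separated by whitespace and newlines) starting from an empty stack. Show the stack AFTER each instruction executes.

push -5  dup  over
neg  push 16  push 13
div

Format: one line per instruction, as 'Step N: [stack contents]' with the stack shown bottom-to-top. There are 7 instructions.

Step 1: [-5]
Step 2: [-5, -5]
Step 3: [-5, -5, -5]
Step 4: [-5, -5, 5]
Step 5: [-5, -5, 5, 16]
Step 6: [-5, -5, 5, 16, 13]
Step 7: [-5, -5, 5, 1]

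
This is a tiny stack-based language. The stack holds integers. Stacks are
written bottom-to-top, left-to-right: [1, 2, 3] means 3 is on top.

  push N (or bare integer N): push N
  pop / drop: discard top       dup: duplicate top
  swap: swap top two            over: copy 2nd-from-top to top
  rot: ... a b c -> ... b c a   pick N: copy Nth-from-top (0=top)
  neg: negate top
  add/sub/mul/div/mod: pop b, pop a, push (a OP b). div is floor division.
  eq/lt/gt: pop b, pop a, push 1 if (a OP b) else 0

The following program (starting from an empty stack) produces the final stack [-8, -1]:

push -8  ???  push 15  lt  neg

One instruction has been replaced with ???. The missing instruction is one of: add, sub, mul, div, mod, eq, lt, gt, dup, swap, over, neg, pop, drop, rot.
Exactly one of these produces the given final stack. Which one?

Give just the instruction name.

Stack before ???: [-8]
Stack after ???:  [-8, -8]
The instruction that transforms [-8] -> [-8, -8] is: dup

Answer: dup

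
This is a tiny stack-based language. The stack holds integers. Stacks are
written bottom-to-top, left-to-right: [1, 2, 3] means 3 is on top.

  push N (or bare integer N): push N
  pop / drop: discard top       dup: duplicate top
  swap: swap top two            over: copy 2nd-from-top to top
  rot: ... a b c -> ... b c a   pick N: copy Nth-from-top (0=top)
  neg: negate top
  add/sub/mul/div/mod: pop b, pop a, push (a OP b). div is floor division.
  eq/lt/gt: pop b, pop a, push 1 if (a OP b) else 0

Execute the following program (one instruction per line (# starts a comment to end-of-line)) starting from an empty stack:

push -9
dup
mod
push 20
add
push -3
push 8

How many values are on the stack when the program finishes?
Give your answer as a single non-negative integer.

After 'push -9': stack = [-9] (depth 1)
After 'dup': stack = [-9, -9] (depth 2)
After 'mod': stack = [0] (depth 1)
After 'push 20': stack = [0, 20] (depth 2)
After 'add': stack = [20] (depth 1)
After 'push -3': stack = [20, -3] (depth 2)
After 'push 8': stack = [20, -3, 8] (depth 3)

Answer: 3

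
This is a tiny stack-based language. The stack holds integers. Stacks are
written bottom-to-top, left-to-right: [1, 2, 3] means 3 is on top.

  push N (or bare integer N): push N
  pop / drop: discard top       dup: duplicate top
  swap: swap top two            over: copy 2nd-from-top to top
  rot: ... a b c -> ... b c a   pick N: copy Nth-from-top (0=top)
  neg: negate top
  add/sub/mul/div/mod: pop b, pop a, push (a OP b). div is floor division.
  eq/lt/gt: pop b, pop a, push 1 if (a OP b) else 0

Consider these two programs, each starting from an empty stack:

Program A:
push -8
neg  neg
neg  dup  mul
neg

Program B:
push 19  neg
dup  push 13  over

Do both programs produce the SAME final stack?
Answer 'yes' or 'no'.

Program A trace:
  After 'push -8': [-8]
  After 'neg': [8]
  After 'neg': [-8]
  After 'neg': [8]
  After 'dup': [8, 8]
  After 'mul': [64]
  After 'neg': [-64]
Program A final stack: [-64]

Program B trace:
  After 'push 19': [19]
  After 'neg': [-19]
  After 'dup': [-19, -19]
  After 'push 13': [-19, -19, 13]
  After 'over': [-19, -19, 13, -19]
Program B final stack: [-19, -19, 13, -19]
Same: no

Answer: no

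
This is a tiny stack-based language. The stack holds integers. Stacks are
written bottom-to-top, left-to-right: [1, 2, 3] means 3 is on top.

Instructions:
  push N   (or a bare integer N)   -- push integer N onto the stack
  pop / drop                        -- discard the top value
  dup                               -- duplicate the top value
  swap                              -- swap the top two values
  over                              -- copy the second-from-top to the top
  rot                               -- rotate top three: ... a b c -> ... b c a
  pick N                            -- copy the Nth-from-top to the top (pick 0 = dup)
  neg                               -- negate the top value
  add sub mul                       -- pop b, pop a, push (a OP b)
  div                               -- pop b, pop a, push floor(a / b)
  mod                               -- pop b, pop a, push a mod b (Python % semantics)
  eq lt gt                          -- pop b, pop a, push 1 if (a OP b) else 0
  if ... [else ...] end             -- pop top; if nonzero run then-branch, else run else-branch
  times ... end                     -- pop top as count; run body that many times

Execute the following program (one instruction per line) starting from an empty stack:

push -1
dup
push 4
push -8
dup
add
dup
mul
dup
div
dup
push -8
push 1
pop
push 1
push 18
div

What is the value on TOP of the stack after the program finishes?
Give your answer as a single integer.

Answer: 0

Derivation:
After 'push -1': [-1]
After 'dup': [-1, -1]
After 'push 4': [-1, -1, 4]
After 'push -8': [-1, -1, 4, -8]
After 'dup': [-1, -1, 4, -8, -8]
After 'add': [-1, -1, 4, -16]
After 'dup': [-1, -1, 4, -16, -16]
After 'mul': [-1, -1, 4, 256]
After 'dup': [-1, -1, 4, 256, 256]
After 'div': [-1, -1, 4, 1]
After 'dup': [-1, -1, 4, 1, 1]
After 'push -8': [-1, -1, 4, 1, 1, -8]
After 'push 1': [-1, -1, 4, 1, 1, -8, 1]
After 'pop': [-1, -1, 4, 1, 1, -8]
After 'push 1': [-1, -1, 4, 1, 1, -8, 1]
After 'push 18': [-1, -1, 4, 1, 1, -8, 1, 18]
After 'div': [-1, -1, 4, 1, 1, -8, 0]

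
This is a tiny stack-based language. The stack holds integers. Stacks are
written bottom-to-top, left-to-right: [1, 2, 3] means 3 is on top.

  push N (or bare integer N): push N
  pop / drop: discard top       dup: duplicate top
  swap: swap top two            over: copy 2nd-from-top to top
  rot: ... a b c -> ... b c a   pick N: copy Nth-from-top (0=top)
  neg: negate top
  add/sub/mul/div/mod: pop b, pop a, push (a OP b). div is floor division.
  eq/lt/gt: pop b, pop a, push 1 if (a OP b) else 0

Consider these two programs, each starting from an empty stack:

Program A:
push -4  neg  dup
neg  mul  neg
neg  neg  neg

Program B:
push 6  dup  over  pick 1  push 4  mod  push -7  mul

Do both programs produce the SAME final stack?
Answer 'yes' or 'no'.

Program A trace:
  After 'push -4': [-4]
  After 'neg': [4]
  After 'dup': [4, 4]
  After 'neg': [4, -4]
  After 'mul': [-16]
  After 'neg': [16]
  After 'neg': [-16]
  After 'neg': [16]
  After 'neg': [-16]
Program A final stack: [-16]

Program B trace:
  After 'push 6': [6]
  After 'dup': [6, 6]
  After 'over': [6, 6, 6]
  After 'pick 1': [6, 6, 6, 6]
  After 'push 4': [6, 6, 6, 6, 4]
  After 'mod': [6, 6, 6, 2]
  After 'push -7': [6, 6, 6, 2, -7]
  After 'mul': [6, 6, 6, -14]
Program B final stack: [6, 6, 6, -14]
Same: no

Answer: no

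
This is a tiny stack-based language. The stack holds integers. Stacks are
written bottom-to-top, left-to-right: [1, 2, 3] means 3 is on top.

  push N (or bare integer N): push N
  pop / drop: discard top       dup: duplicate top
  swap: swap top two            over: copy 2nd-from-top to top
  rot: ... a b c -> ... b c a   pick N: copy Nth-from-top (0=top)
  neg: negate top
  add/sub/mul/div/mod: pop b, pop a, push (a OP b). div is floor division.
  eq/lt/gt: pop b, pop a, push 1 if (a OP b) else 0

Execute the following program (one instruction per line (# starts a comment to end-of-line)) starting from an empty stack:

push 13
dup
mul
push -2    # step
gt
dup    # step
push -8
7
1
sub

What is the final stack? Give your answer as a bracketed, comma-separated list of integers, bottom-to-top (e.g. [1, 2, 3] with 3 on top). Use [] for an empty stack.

After 'push 13': [13]
After 'dup': [13, 13]
After 'mul': [169]
After 'push -2': [169, -2]
After 'gt': [1]
After 'dup': [1, 1]
After 'push -8': [1, 1, -8]
After 'push 7': [1, 1, -8, 7]
After 'push 1': [1, 1, -8, 7, 1]
After 'sub': [1, 1, -8, 6]

Answer: [1, 1, -8, 6]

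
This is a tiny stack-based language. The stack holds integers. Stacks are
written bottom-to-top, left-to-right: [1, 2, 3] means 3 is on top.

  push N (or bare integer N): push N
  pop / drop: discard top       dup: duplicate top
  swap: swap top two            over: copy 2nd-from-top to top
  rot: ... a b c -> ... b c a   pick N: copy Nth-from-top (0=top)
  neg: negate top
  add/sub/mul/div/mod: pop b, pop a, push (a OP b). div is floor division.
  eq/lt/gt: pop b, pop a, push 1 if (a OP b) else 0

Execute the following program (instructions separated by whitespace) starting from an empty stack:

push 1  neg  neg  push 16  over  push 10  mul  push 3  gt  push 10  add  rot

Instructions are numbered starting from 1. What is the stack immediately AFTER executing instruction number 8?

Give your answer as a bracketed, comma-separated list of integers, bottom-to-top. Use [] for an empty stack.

Step 1 ('push 1'): [1]
Step 2 ('neg'): [-1]
Step 3 ('neg'): [1]
Step 4 ('push 16'): [1, 16]
Step 5 ('over'): [1, 16, 1]
Step 6 ('push 10'): [1, 16, 1, 10]
Step 7 ('mul'): [1, 16, 10]
Step 8 ('push 3'): [1, 16, 10, 3]

Answer: [1, 16, 10, 3]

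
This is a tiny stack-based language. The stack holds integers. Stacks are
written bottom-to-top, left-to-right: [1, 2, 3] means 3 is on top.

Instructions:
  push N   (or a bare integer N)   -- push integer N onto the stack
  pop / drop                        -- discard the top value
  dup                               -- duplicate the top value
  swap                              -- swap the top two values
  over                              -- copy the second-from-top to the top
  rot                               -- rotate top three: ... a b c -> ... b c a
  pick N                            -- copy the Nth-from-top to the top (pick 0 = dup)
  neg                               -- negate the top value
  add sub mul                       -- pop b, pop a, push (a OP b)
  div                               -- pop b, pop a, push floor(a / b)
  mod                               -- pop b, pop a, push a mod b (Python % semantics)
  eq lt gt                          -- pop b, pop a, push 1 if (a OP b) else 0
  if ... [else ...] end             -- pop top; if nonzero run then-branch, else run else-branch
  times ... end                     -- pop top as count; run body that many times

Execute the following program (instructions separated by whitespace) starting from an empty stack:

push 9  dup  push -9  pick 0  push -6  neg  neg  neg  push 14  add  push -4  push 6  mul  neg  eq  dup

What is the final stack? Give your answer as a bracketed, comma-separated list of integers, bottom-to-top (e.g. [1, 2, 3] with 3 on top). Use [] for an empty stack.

Answer: [9, 9, -9, -9, 0, 0]

Derivation:
After 'push 9': [9]
After 'dup': [9, 9]
After 'push -9': [9, 9, -9]
After 'pick 0': [9, 9, -9, -9]
After 'push -6': [9, 9, -9, -9, -6]
After 'neg': [9, 9, -9, -9, 6]
After 'neg': [9, 9, -9, -9, -6]
After 'neg': [9, 9, -9, -9, 6]
After 'push 14': [9, 9, -9, -9, 6, 14]
After 'add': [9, 9, -9, -9, 20]
After 'push -4': [9, 9, -9, -9, 20, -4]
After 'push 6': [9, 9, -9, -9, 20, -4, 6]
After 'mul': [9, 9, -9, -9, 20, -24]
After 'neg': [9, 9, -9, -9, 20, 24]
After 'eq': [9, 9, -9, -9, 0]
After 'dup': [9, 9, -9, -9, 0, 0]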